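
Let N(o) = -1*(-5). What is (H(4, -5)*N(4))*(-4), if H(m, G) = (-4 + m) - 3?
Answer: 60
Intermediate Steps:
H(m, G) = -7 + m
N(o) = 5
(H(4, -5)*N(4))*(-4) = ((-7 + 4)*5)*(-4) = -3*5*(-4) = -15*(-4) = 60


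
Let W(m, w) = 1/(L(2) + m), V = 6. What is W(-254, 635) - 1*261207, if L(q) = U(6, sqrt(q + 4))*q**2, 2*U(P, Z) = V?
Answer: -63212095/242 ≈ -2.6121e+5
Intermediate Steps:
U(P, Z) = 3 (U(P, Z) = (1/2)*6 = 3)
L(q) = 3*q**2
W(m, w) = 1/(12 + m) (W(m, w) = 1/(3*2**2 + m) = 1/(3*4 + m) = 1/(12 + m))
W(-254, 635) - 1*261207 = 1/(12 - 254) - 1*261207 = 1/(-242) - 261207 = -1/242 - 261207 = -63212095/242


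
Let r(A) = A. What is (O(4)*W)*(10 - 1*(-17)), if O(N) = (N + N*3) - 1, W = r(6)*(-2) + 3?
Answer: -3645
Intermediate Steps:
W = -9 (W = 6*(-2) + 3 = -12 + 3 = -9)
O(N) = -1 + 4*N (O(N) = (N + 3*N) - 1 = 4*N - 1 = -1 + 4*N)
(O(4)*W)*(10 - 1*(-17)) = ((-1 + 4*4)*(-9))*(10 - 1*(-17)) = ((-1 + 16)*(-9))*(10 + 17) = (15*(-9))*27 = -135*27 = -3645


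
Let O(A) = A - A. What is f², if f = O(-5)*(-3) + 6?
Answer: 36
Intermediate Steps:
O(A) = 0
f = 6 (f = 0*(-3) + 6 = 0 + 6 = 6)
f² = 6² = 36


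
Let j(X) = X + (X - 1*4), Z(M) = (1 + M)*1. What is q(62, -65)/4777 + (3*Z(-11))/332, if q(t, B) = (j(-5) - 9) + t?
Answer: -65181/792982 ≈ -0.082197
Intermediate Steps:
Z(M) = 1 + M
j(X) = -4 + 2*X (j(X) = X + (X - 4) = X + (-4 + X) = -4 + 2*X)
q(t, B) = -23 + t (q(t, B) = ((-4 + 2*(-5)) - 9) + t = ((-4 - 10) - 9) + t = (-14 - 9) + t = -23 + t)
q(62, -65)/4777 + (3*Z(-11))/332 = (-23 + 62)/4777 + (3*(1 - 11))/332 = 39*(1/4777) + (3*(-10))*(1/332) = 39/4777 - 30*1/332 = 39/4777 - 15/166 = -65181/792982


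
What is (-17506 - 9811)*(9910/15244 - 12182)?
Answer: 2536280983933/7622 ≈ 3.3276e+8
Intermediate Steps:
(-17506 - 9811)*(9910/15244 - 12182) = -27317*(9910*(1/15244) - 12182) = -27317*(4955/7622 - 12182) = -27317*(-92846249/7622) = 2536280983933/7622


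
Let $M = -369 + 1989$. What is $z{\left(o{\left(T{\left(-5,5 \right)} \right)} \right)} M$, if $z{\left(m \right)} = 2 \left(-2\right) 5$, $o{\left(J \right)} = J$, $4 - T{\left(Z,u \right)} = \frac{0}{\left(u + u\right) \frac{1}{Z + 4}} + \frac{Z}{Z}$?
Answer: $-32400$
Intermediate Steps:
$T{\left(Z,u \right)} = 3$ ($T{\left(Z,u \right)} = 4 - \left(\frac{0}{\left(u + u\right) \frac{1}{Z + 4}} + \frac{Z}{Z}\right) = 4 - \left(\frac{0}{2 u \frac{1}{4 + Z}} + 1\right) = 4 - \left(0 \frac{4 + Z}{2 u} + 1\right) = 4 - \left(0 + 1\right) = 4 - 1 = 3$)
$z{\left(m \right)} = -20$ ($z{\left(m \right)} = \left(-4\right) 5 = -20$)
$M = 1620$
$z{\left(o{\left(T{\left(-5,5 \right)} \right)} \right)} M = \left(-20\right) 1620 = -32400$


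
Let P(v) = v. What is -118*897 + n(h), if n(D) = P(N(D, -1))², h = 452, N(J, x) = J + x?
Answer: 97555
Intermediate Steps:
n(D) = (-1 + D)² (n(D) = (D - 1)² = (-1 + D)²)
-118*897 + n(h) = -118*897 + (-1 + 452)² = -105846 + 451² = -105846 + 203401 = 97555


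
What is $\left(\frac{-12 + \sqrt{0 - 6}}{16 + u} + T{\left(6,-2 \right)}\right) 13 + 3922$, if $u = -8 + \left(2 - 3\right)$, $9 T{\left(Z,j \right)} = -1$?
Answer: $\frac{245591}{63} + \frac{13 i \sqrt{6}}{7} \approx 3898.3 + 4.549 i$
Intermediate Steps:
$T{\left(Z,j \right)} = - \frac{1}{9}$ ($T{\left(Z,j \right)} = \frac{1}{9} \left(-1\right) = - \frac{1}{9}$)
$u = -9$ ($u = -8 - 1 = -9$)
$\left(\frac{-12 + \sqrt{0 - 6}}{16 + u} + T{\left(6,-2 \right)}\right) 13 + 3922 = \left(\frac{-12 + \sqrt{0 - 6}}{16 - 9} - \frac{1}{9}\right) 13 + 3922 = \left(\frac{-12 + \sqrt{-6}}{7} - \frac{1}{9}\right) 13 + 3922 = \left(\left(-12 + i \sqrt{6}\right) \frac{1}{7} - \frac{1}{9}\right) 13 + 3922 = \left(\left(- \frac{12}{7} + \frac{i \sqrt{6}}{7}\right) - \frac{1}{9}\right) 13 + 3922 = \left(- \frac{115}{63} + \frac{i \sqrt{6}}{7}\right) 13 + 3922 = \left(- \frac{1495}{63} + \frac{13 i \sqrt{6}}{7}\right) + 3922 = \frac{245591}{63} + \frac{13 i \sqrt{6}}{7}$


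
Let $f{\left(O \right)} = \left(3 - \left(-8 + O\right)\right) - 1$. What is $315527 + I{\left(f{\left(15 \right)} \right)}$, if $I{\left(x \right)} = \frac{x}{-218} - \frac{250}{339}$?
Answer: $\frac{23318023549}{73902} \approx 3.1553 \cdot 10^{5}$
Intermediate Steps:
$f{\left(O \right)} = 10 - O$ ($f{\left(O \right)} = \left(11 - O\right) - 1 = 10 - O$)
$I{\left(x \right)} = - \frac{250}{339} - \frac{x}{218}$ ($I{\left(x \right)} = x \left(- \frac{1}{218}\right) - \frac{250}{339} = - \frac{x}{218} - \frac{250}{339} = - \frac{250}{339} - \frac{x}{218}$)
$315527 + I{\left(f{\left(15 \right)} \right)} = 315527 - \left(\frac{250}{339} + \frac{10 - 15}{218}\right) = 315527 - \frac{52805}{73902} = \frac{23318023549}{73902}$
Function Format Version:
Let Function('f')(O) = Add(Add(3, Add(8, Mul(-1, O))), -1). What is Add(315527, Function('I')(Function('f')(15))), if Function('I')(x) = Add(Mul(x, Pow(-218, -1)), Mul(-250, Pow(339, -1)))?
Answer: Rational(23318023549, 73902) ≈ 3.1553e+5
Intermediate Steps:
Function('f')(O) = Add(10, Mul(-1, O)) (Function('f')(O) = Add(Add(11, Mul(-1, O)), -1) = Add(10, Mul(-1, O)))
Function('I')(x) = Add(Rational(-250, 339), Mul(Rational(-1, 218), x)) (Function('I')(x) = Add(Mul(x, Rational(-1, 218)), Mul(-250, Rational(1, 339))) = Add(Mul(Rational(-1, 218), x), Rational(-250, 339)) = Add(Rational(-250, 339), Mul(Rational(-1, 218), x)))
Add(315527, Function('I')(Function('f')(15))) = Add(315527, Add(Rational(-250, 339), Mul(Rational(-1, 218), Add(10, Mul(-1, 15))))) = Add(315527, Add(Rational(-250, 339), Mul(Rational(-1, 218), Add(10, -15)))) = Add(315527, Add(Rational(-250, 339), Mul(Rational(-1, 218), -5))) = Add(315527, Add(Rational(-250, 339), Rational(5, 218))) = Add(315527, Rational(-52805, 73902)) = Rational(23318023549, 73902)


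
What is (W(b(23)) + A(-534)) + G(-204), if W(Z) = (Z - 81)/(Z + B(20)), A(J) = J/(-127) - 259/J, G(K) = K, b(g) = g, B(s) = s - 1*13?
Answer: -22746563/113030 ≈ -201.24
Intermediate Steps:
B(s) = -13 + s (B(s) = s - 13 = -13 + s)
A(J) = -259/J - J/127 (A(J) = J*(-1/127) - 259/J = -J/127 - 259/J = -259/J - J/127)
W(Z) = (-81 + Z)/(7 + Z) (W(Z) = (Z - 81)/(Z + (-13 + 20)) = (-81 + Z)/(Z + 7) = (-81 + Z)/(7 + Z))
(W(b(23)) + A(-534)) + G(-204) = ((-81 + 23)/(7 + 23) + (-259/(-534) - 1/127*(-534))) - 204 = (-58/30 + (-259*(-1/534) + 534/127)) - 204 = ((1/30)*(-58) + (259/534 + 534/127)) - 204 = (-29/15 + 318049/67818) - 204 = 311557/113030 - 204 = -22746563/113030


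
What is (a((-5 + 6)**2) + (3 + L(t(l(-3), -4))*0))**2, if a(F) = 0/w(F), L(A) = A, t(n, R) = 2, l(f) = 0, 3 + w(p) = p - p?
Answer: 9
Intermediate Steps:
w(p) = -3 (w(p) = -3 + (p - p) = -3 + 0 = -3)
a(F) = 0 (a(F) = 0/(-3) = 0*(-1/3) = 0)
(a((-5 + 6)**2) + (3 + L(t(l(-3), -4))*0))**2 = (0 + (3 + 2*0))**2 = (0 + (3 + 0))**2 = (0 + 3)**2 = 3**2 = 9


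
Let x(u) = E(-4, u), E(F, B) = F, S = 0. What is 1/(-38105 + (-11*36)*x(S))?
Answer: -1/36521 ≈ -2.7381e-5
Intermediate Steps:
x(u) = -4
1/(-38105 + (-11*36)*x(S)) = 1/(-38105 - 11*36*(-4)) = 1/(-38105 - 396*(-4)) = 1/(-38105 + 1584) = 1/(-36521) = -1/36521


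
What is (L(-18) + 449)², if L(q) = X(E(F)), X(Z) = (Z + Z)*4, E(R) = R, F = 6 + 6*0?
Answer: 247009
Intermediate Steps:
F = 6 (F = 6 + 0 = 6)
X(Z) = 8*Z (X(Z) = (2*Z)*4 = 8*Z)
L(q) = 48 (L(q) = 8*6 = 48)
(L(-18) + 449)² = (48 + 449)² = 497² = 247009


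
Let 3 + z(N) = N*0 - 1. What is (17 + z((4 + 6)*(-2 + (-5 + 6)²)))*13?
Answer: 169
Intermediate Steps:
z(N) = -4 (z(N) = -3 + (N*0 - 1) = -3 + (0 - 1) = -3 - 1 = -4)
(17 + z((4 + 6)*(-2 + (-5 + 6)²)))*13 = (17 - 4)*13 = 13*13 = 169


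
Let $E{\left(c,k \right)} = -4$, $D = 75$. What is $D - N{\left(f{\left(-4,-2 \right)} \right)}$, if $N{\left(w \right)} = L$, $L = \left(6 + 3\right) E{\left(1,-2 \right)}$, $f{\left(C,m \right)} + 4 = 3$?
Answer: $111$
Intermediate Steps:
$f{\left(C,m \right)} = -1$ ($f{\left(C,m \right)} = -4 + 3 = -1$)
$L = -36$ ($L = \left(6 + 3\right) \left(-4\right) = 9 \left(-4\right) = -36$)
$N{\left(w \right)} = -36$
$D - N{\left(f{\left(-4,-2 \right)} \right)} = 75 - -36 = 75 + 36 = 111$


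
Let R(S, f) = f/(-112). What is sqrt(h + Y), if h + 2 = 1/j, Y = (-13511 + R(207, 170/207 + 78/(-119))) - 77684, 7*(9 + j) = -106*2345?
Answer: I*sqrt(31028023751085044949595)/583293018 ≈ 301.99*I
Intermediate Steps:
j = -35519 (j = -9 + (-106*2345)/7 = -9 + (1/7)*(-248570) = -9 - 35510 = -35519)
R(S, f) = -f/112 (R(S, f) = f*(-1/112) = -f/112)
Y = -62899381201/689724 (Y = (-13511 - (170/207 + 78/(-119))/112) - 77684 = (-13511 - (170*(1/207) + 78*(-1/119))/112) - 77684 = (-13511 - (170/207 - 78/119)/112) - 77684 = (-13511 - 1/112*4084/24633) - 77684 = (-13511 - 1021/689724) - 77684 = -9318861985/689724 - 77684 = -62899381201/689724 ≈ -91195.)
h = -71039/35519 (h = -2 + 1/(-35519) = -2 - 1/35519 = -71039/35519 ≈ -2.0000)
sqrt(h + Y) = sqrt(-71039/35519 - 62899381201/689724) = sqrt(-2234172118181555/24498306756) = I*sqrt(31028023751085044949595)/583293018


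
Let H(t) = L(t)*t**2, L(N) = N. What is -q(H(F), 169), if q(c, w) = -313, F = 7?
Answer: 313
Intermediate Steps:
H(t) = t**3 (H(t) = t*t**2 = t**3)
-q(H(F), 169) = -1*(-313) = 313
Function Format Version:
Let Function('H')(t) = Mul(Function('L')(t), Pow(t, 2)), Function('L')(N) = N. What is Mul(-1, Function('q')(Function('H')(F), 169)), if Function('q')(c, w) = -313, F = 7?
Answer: 313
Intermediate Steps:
Function('H')(t) = Pow(t, 3) (Function('H')(t) = Mul(t, Pow(t, 2)) = Pow(t, 3))
Mul(-1, Function('q')(Function('H')(F), 169)) = Mul(-1, -313) = 313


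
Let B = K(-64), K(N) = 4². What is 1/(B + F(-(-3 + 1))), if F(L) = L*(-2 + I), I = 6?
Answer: 1/24 ≈ 0.041667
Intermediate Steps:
F(L) = 4*L (F(L) = L*(-2 + 6) = L*4 = 4*L)
K(N) = 16
B = 16
1/(B + F(-(-3 + 1))) = 1/(16 + 4*(-(-3 + 1))) = 1/(16 + 4*(-1*(-2))) = 1/(16 + 4*2) = 1/(16 + 8) = 1/24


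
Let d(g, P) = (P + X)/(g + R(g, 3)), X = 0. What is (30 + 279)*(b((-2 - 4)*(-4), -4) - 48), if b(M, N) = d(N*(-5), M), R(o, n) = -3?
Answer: -244728/17 ≈ -14396.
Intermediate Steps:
d(g, P) = P/(-3 + g) (d(g, P) = (P + 0)/(g - 3) = P/(-3 + g))
b(M, N) = M/(-3 - 5*N) (b(M, N) = M/(-3 + N*(-5)) = M/(-3 - 5*N))
(30 + 279)*(b((-2 - 4)*(-4), -4) - 48) = (30 + 279)*(-(-2 - 4)*(-4)/(3 + 5*(-4)) - 48) = 309*(-(-6*(-4))/(3 - 20) - 48) = 309*(-1*24/(-17) - 48) = 309*(-1*24*(-1/17) - 48) = 309*(24/17 - 48) = 309*(-792/17) = -244728/17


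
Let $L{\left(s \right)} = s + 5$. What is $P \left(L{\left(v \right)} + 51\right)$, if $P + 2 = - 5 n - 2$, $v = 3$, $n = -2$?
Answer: $354$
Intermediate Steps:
$L{\left(s \right)} = 5 + s$
$P = 6$ ($P = -2 - -8 = -2 + \left(10 - 2\right) = -2 + 8 = 6$)
$P \left(L{\left(v \right)} + 51\right) = 6 \left(\left(5 + 3\right) + 51\right) = 6 \left(8 + 51\right) = 6 \cdot 59 = 354$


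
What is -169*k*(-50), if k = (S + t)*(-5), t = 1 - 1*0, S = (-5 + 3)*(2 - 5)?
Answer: -295750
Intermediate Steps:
S = 6 (S = -2*(-3) = 6)
t = 1 (t = 1 + 0 = 1)
k = -35 (k = (6 + 1)*(-5) = 7*(-5) = -35)
-169*k*(-50) = -169*(-35)*(-50) = 5915*(-50) = -295750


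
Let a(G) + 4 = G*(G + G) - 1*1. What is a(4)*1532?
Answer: 41364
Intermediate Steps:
a(G) = -5 + 2*G² (a(G) = -4 + (G*(G + G) - 1*1) = -4 + (G*(2*G) - 1) = -4 + (2*G² - 1) = -4 + (-1 + 2*G²) = -5 + 2*G²)
a(4)*1532 = (-5 + 2*4²)*1532 = (-5 + 2*16)*1532 = (-5 + 32)*1532 = 27*1532 = 41364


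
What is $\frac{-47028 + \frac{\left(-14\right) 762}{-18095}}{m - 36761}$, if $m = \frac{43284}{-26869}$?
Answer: $\frac{3266352984864}{2553397322905} \approx 1.2792$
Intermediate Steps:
$m = - \frac{43284}{26869}$ ($m = 43284 \left(- \frac{1}{26869}\right) = - \frac{43284}{26869} \approx -1.6109$)
$\frac{-47028 + \frac{\left(-14\right) 762}{-18095}}{m - 36761} = \frac{-47028 + \frac{\left(-14\right) 762}{-18095}}{- \frac{43284}{26869} - 36761} = \frac{-47028 - - \frac{1524}{2585}}{- \frac{987774593}{26869}} = \left(-47028 + \frac{1524}{2585}\right) \left(- \frac{26869}{987774593}\right) = \left(- \frac{121565856}{2585}\right) \left(- \frac{26869}{987774593}\right) = \frac{3266352984864}{2553397322905}$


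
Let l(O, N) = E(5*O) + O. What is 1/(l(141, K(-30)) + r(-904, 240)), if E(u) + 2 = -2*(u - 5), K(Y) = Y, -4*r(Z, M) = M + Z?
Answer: -1/1095 ≈ -0.00091324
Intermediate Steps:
r(Z, M) = -M/4 - Z/4 (r(Z, M) = -(M + Z)/4 = -M/4 - Z/4)
E(u) = 8 - 2*u (E(u) = -2 - 2*(u - 5) = -2 - 2*(-5 + u) = -2 + (10 - 2*u) = 8 - 2*u)
l(O, N) = 8 - 9*O (l(O, N) = (8 - 10*O) + O = 8 - 9*O)
1/(l(141, K(-30)) + r(-904, 240)) = 1/((8 - 9*141) + (-1/4*240 - 1/4*(-904))) = 1/((8 - 1269) + (-60 + 226)) = 1/(-1261 + 166) = 1/(-1095) = -1/1095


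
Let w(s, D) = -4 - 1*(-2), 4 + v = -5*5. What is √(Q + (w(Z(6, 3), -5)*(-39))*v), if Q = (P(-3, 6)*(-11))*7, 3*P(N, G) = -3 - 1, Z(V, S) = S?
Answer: I*√19434/3 ≈ 46.469*I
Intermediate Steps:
P(N, G) = -4/3 (P(N, G) = (-3 - 1)/3 = (⅓)*(-4) = -4/3)
v = -29 (v = -4 - 5*5 = -4 - 25 = -29)
w(s, D) = -2 (w(s, D) = -4 + 2 = -2)
Q = 308/3 (Q = -4/3*(-11)*7 = (44/3)*7 = 308/3 ≈ 102.67)
√(Q + (w(Z(6, 3), -5)*(-39))*v) = √(308/3 - 2*(-39)*(-29)) = √(308/3 + 78*(-29)) = √(308/3 - 2262) = √(-6478/3) = I*√19434/3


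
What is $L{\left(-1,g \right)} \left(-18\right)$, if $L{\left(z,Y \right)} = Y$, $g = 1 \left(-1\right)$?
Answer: $18$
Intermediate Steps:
$g = -1$
$L{\left(-1,g \right)} \left(-18\right) = \left(-1\right) \left(-18\right) = 18$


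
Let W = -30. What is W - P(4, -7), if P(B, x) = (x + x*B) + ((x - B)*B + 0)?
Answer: 49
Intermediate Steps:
P(B, x) = x + B*x + B*(x - B) (P(B, x) = (x + B*x) + (B*(x - B) + 0) = (x + B*x) + B*(x - B) = x + B*x + B*(x - B))
W - P(4, -7) = -30 - (-7 - 1*4² + 2*4*(-7)) = -30 - (-7 - 1*16 - 56) = -30 - (-7 - 16 - 56) = -30 - 1*(-79) = -30 + 79 = 49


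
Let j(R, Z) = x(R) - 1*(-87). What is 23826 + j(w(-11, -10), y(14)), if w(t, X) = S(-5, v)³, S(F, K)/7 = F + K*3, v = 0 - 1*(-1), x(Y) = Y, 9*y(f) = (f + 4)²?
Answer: 21169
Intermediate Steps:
y(f) = (4 + f)²/9 (y(f) = (f + 4)²/9 = (4 + f)²/9)
v = 1 (v = 0 + 1 = 1)
S(F, K) = 7*F + 21*K (S(F, K) = 7*(F + K*3) = 7*(F + 3*K) = 7*F + 21*K)
w(t, X) = -2744 (w(t, X) = (7*(-5) + 21*1)³ = (-35 + 21)³ = (-14)³ = -2744)
j(R, Z) = 87 + R (j(R, Z) = R - 1*(-87) = R + 87 = 87 + R)
23826 + j(w(-11, -10), y(14)) = 23826 + (87 - 2744) = 23826 - 2657 = 21169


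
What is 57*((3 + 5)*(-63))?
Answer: -28728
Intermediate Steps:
57*((3 + 5)*(-63)) = 57*(8*(-63)) = 57*(-504) = -28728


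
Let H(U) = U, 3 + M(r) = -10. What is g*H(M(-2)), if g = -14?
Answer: 182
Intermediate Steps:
M(r) = -13 (M(r) = -3 - 10 = -13)
g*H(M(-2)) = -14*(-13) = 182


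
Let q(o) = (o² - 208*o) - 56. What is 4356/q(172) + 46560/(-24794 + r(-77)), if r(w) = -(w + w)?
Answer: -14142/5467 ≈ -2.5868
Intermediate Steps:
r(w) = -2*w
q(o) = -56 + o² - 208*o
4356/q(172) + 46560/(-24794 + r(-77)) = 4356/(-56 + 172² - 208*172) + 46560/(-24794 - 2*(-77)) = 4356/(-56 + 29584 - 35776) + 46560/(-24794 + 154) = 4356/(-6248) + 46560/(-24640) = 4356*(-1/6248) + 46560*(-1/24640) = -99/142 - 291/154 = -14142/5467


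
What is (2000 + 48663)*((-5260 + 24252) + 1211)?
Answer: 1023544589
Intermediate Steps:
(2000 + 48663)*((-5260 + 24252) + 1211) = 50663*(18992 + 1211) = 50663*20203 = 1023544589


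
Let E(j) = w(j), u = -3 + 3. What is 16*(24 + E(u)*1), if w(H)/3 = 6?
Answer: 672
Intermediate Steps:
w(H) = 18 (w(H) = 3*6 = 18)
u = 0
E(j) = 18
16*(24 + E(u)*1) = 16*(24 + 18*1) = 16*(24 + 18) = 16*42 = 672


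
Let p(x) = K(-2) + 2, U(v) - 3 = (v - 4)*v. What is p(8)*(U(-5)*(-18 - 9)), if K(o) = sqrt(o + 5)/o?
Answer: -2592 + 648*sqrt(3) ≈ -1469.6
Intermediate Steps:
K(o) = sqrt(5 + o)/o
U(v) = 3 + v*(-4 + v) (U(v) = 3 + (v - 4)*v = 3 + (-4 + v)*v = 3 + v*(-4 + v))
p(x) = 2 - sqrt(3)/2 (p(x) = sqrt(5 - 2)/(-2) + 2 = -sqrt(3)/2 + 2 = 2 - sqrt(3)/2)
p(8)*(U(-5)*(-18 - 9)) = (2 - sqrt(3)/2)*((3 + (-5)**2 - 4*(-5))*(-18 - 9)) = (2 - sqrt(3)/2)*((3 + 25 + 20)*(-27)) = (2 - sqrt(3)/2)*(48*(-27)) = (2 - sqrt(3)/2)*(-1296) = -2592 + 648*sqrt(3)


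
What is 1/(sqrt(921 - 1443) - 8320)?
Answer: -4160/34611461 - 3*I*sqrt(58)/69222922 ≈ -0.00012019 - 3.3005e-7*I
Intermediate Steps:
1/(sqrt(921 - 1443) - 8320) = 1/(sqrt(-522) - 8320) = 1/(3*I*sqrt(58) - 8320) = 1/(-8320 + 3*I*sqrt(58))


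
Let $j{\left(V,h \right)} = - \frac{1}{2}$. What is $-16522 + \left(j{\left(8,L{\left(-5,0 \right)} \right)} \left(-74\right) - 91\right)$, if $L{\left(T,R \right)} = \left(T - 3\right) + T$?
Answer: $-16576$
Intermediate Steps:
$L{\left(T,R \right)} = -3 + 2 T$ ($L{\left(T,R \right)} = \left(-3 + T\right) + T = -3 + 2 T$)
$j{\left(V,h \right)} = - \frac{1}{2}$ ($j{\left(V,h \right)} = \left(-1\right) \frac{1}{2} = - \frac{1}{2}$)
$-16522 + \left(j{\left(8,L{\left(-5,0 \right)} \right)} \left(-74\right) - 91\right) = -16522 - 54 = -16576$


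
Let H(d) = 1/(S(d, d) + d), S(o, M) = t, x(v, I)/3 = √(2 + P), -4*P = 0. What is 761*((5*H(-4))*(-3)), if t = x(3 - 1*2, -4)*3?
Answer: -22830/73 - 102735*√2/146 ≈ -1307.9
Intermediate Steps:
P = 0 (P = -¼*0 = 0)
x(v, I) = 3*√2 (x(v, I) = 3*√(2 + 0) = 3*√2)
t = 9*√2 (t = (3*√2)*3 = 9*√2 ≈ 12.728)
S(o, M) = 9*√2
H(d) = 1/(d + 9*√2) (H(d) = 1/(9*√2 + d) = 1/(d + 9*√2))
761*((5*H(-4))*(-3)) = 761*((5/(-4 + 9*√2))*(-3)) = 761*(-15/(-4 + 9*√2)) = -11415/(-4 + 9*√2)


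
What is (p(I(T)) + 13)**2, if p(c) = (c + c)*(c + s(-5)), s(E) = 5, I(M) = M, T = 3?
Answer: 3721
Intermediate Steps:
p(c) = 2*c*(5 + c) (p(c) = (c + c)*(c + 5) = (2*c)*(5 + c) = 2*c*(5 + c))
(p(I(T)) + 13)**2 = (2*3*(5 + 3) + 13)**2 = (2*3*8 + 13)**2 = (48 + 13)**2 = 61**2 = 3721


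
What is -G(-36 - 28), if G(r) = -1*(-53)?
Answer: -53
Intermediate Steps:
G(r) = 53
-G(-36 - 28) = -1*53 = -53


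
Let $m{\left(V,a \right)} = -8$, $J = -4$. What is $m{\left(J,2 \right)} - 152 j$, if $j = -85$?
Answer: $12912$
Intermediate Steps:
$m{\left(J,2 \right)} - 152 j = -8 - -12920 = -8 + 12920 = 12912$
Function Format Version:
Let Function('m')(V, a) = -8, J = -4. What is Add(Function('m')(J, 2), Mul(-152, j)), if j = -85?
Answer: 12912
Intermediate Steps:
Add(Function('m')(J, 2), Mul(-152, j)) = Add(-8, Mul(-152, -85)) = Add(-8, 12920) = 12912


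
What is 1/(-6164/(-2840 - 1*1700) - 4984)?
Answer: -1135/5655299 ≈ -0.00020070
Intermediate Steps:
1/(-6164/(-2840 - 1*1700) - 4984) = 1/(-6164/(-2840 - 1700) - 4984) = 1/(-6164/(-4540) - 4984) = 1/(-6164*(-1/4540) - 4984) = 1/(1541/1135 - 4984) = 1/(-5655299/1135) = -1135/5655299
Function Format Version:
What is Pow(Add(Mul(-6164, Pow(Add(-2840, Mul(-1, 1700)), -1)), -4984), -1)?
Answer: Rational(-1135, 5655299) ≈ -0.00020070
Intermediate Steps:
Pow(Add(Mul(-6164, Pow(Add(-2840, Mul(-1, 1700)), -1)), -4984), -1) = Pow(Add(Mul(-6164, Pow(Add(-2840, -1700), -1)), -4984), -1) = Pow(Add(Mul(-6164, Pow(-4540, -1)), -4984), -1) = Pow(Add(Mul(-6164, Rational(-1, 4540)), -4984), -1) = Pow(Add(Rational(1541, 1135), -4984), -1) = Pow(Rational(-5655299, 1135), -1) = Rational(-1135, 5655299)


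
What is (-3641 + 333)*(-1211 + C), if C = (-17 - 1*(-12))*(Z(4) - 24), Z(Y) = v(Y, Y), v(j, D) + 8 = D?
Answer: 3542868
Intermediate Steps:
v(j, D) = -8 + D
Z(Y) = -8 + Y
C = 140 (C = (-17 - 1*(-12))*((-8 + 4) - 24) = (-17 + 12)*(-4 - 24) = -5*(-28) = 140)
(-3641 + 333)*(-1211 + C) = (-3641 + 333)*(-1211 + 140) = -3308*(-1071) = 3542868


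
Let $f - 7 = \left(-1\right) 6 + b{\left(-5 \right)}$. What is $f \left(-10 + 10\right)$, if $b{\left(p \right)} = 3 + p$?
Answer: $0$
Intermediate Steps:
$f = -1$ ($f = 7 + \left(\left(-1\right) 6 + \left(3 - 5\right)\right) = 7 - 8 = -1$)
$f \left(-10 + 10\right) = - (-10 + 10) = \left(-1\right) 0 = 0$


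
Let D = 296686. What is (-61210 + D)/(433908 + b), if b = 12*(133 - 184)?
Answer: 6541/12036 ≈ 0.54345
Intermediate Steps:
b = -612 (b = 12*(-51) = -612)
(-61210 + D)/(433908 + b) = (-61210 + 296686)/(433908 - 612) = 235476/433296 = 235476*(1/433296) = 6541/12036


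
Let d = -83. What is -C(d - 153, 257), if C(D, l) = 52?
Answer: -52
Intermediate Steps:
-C(d - 153, 257) = -1*52 = -52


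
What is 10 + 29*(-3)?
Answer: -77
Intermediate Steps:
10 + 29*(-3) = 10 - 87 = -77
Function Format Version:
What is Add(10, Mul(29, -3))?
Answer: -77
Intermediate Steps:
Add(10, Mul(29, -3)) = Add(10, -87) = -77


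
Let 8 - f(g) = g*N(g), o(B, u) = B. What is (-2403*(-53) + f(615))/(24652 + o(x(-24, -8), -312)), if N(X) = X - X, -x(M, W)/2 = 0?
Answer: 127367/24652 ≈ 5.1666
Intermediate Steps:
x(M, W) = 0 (x(M, W) = -2*0 = 0)
N(X) = 0
f(g) = 8 (f(g) = 8 - g*0 = 8 - 1*0 = 8 + 0 = 8)
(-2403*(-53) + f(615))/(24652 + o(x(-24, -8), -312)) = (-2403*(-53) + 8)/(24652 + 0) = (127359 + 8)/24652 = 127367*(1/24652) = 127367/24652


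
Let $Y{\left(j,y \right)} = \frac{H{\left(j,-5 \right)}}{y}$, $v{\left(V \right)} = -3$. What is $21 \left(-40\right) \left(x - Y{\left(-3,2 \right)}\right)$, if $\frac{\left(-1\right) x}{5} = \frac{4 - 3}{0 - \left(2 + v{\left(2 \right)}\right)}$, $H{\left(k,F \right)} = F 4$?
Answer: $-4200$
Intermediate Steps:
$H{\left(k,F \right)} = 4 F$
$Y{\left(j,y \right)} = - \frac{20}{y}$ ($Y{\left(j,y \right)} = \frac{4 \left(-5\right)}{y} = - \frac{20}{y}$)
$x = -5$ ($x = - 5 \frac{4 - 3}{0 + \left(\left(-4 + 2\right) - -3\right)} = - 5 \cdot 1 \frac{1}{0 + \left(-2 + 3\right)} = - 5 \cdot 1 \frac{1}{0 + 1} = - 5 \cdot 1 \cdot 1^{-1} = - 5 \cdot 1 \cdot 1 = \left(-5\right) 1 = -5$)
$21 \left(-40\right) \left(x - Y{\left(-3,2 \right)}\right) = 21 \left(-40\right) \left(-5 - - \frac{20}{2}\right) = - 840 \left(-5 - \left(-20\right) \frac{1}{2}\right) = - 840 \left(-5 - -10\right) = - 840 \left(-5 + 10\right) = \left(-840\right) 5 = -4200$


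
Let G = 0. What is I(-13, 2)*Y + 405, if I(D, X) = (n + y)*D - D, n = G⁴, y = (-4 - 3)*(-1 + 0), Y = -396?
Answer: 31293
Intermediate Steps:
y = 7 (y = -7*(-1) = 7)
n = 0 (n = 0⁴ = 0)
I(D, X) = 6*D (I(D, X) = (0 + 7)*D - D = 7*D - D = 6*D)
I(-13, 2)*Y + 405 = (6*(-13))*(-396) + 405 = -78*(-396) + 405 = 30888 + 405 = 31293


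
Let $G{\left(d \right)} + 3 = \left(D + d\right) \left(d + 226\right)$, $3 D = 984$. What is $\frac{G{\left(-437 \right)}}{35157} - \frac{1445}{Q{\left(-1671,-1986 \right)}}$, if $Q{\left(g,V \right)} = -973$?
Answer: $\frac{73176973}{34207761} \approx 2.1392$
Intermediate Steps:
$D = 328$ ($D = \frac{1}{3} \cdot 984 = 328$)
$G{\left(d \right)} = -3 + \left(226 + d\right) \left(328 + d\right)$ ($G{\left(d \right)} = -3 + \left(328 + d\right) \left(d + 226\right) = -3 + \left(328 + d\right) \left(226 + d\right) = -3 + \left(226 + d\right) \left(328 + d\right)$)
$\frac{G{\left(-437 \right)}}{35157} - \frac{1445}{Q{\left(-1671,-1986 \right)}} = \frac{74125 + \left(-437\right)^{2} + 554 \left(-437\right)}{35157} - \frac{1445}{-973} = \left(74125 + 190969 - 242098\right) \frac{1}{35157} - - \frac{1445}{973} = 22996 \cdot \frac{1}{35157} + \frac{1445}{973} = \frac{22996}{35157} + \frac{1445}{973} = \frac{73176973}{34207761}$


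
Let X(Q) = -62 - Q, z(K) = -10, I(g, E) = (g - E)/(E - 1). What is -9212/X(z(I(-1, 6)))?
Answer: 2303/13 ≈ 177.15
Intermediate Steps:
I(g, E) = (g - E)/(-1 + E)
-9212/X(z(I(-1, 6))) = -9212/(-62 - 1*(-10)) = -9212/(-62 + 10) = -9212/(-52) = -9212*(-1/52) = 2303/13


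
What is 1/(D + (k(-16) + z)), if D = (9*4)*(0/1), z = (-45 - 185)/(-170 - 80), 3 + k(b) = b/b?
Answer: -25/27 ≈ -0.92593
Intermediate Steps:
k(b) = -2 (k(b) = -3 + b/b = -3 + 1 = -2)
z = 23/25 (z = -230/(-250) = -230*(-1/250) = 23/25 ≈ 0.92000)
D = 0 (D = 36*(0*1) = 36*0 = 0)
1/(D + (k(-16) + z)) = 1/(0 + (-2 + 23/25)) = 1/(0 - 27/25) = 1/(-27/25) = -25/27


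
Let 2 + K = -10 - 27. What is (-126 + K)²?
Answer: 27225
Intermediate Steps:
K = -39 (K = -2 + (-10 - 27) = -2 - 37 = -39)
(-126 + K)² = (-126 - 39)² = (-165)² = 27225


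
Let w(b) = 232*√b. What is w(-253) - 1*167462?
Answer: -167462 + 232*I*√253 ≈ -1.6746e+5 + 3690.2*I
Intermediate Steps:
w(-253) - 1*167462 = 232*√(-253) - 1*167462 = 232*(I*√253) - 167462 = 232*I*√253 - 167462 = -167462 + 232*I*√253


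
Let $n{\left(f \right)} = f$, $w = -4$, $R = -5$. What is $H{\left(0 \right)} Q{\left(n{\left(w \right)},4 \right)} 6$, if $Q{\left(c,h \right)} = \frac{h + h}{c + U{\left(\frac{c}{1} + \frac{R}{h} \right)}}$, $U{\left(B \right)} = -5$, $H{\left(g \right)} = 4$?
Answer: $- \frac{64}{3} \approx -21.333$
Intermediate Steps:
$Q{\left(c,h \right)} = \frac{2 h}{-5 + c}$ ($Q{\left(c,h \right)} = \frac{h + h}{c - 5} = \frac{2 h}{-5 + c}$)
$H{\left(0 \right)} Q{\left(n{\left(w \right)},4 \right)} 6 = 4 \cdot 2 \cdot 4 \frac{1}{-5 - 4} \cdot 6 = 4 \cdot 2 \cdot 4 \frac{1}{-9} \cdot 6 = 4 \cdot 2 \cdot 4 \left(- \frac{1}{9}\right) 6 = 4 \left(- \frac{8}{9}\right) 6 = \left(- \frac{32}{9}\right) 6 = - \frac{64}{3}$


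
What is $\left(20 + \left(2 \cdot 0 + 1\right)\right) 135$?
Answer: $2835$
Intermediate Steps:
$\left(20 + \left(2 \cdot 0 + 1\right)\right) 135 = \left(20 + \left(0 + 1\right)\right) 135 = \left(20 + 1\right) 135 = 21 \cdot 135 = 2835$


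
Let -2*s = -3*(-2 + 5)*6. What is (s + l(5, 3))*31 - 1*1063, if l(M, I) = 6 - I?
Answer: -133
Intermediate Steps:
s = 27 (s = -(-3*(-2 + 5))*6/2 = -(-3*3)*6/2 = -(-9)*6/2 = -½*(-54) = 27)
(s + l(5, 3))*31 - 1*1063 = (27 + (6 - 1*3))*31 - 1*1063 = (27 + (6 - 3))*31 - 1063 = (27 + 3)*31 - 1063 = 30*31 - 1063 = 930 - 1063 = -133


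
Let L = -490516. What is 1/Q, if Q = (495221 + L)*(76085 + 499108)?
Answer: 1/2706283065 ≈ 3.6951e-10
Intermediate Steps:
Q = 2706283065 (Q = (495221 - 490516)*(76085 + 499108) = 4705*575193 = 2706283065)
1/Q = 1/2706283065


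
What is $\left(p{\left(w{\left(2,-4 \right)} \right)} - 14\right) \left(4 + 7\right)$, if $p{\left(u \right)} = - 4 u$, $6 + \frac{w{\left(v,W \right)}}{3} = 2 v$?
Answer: $110$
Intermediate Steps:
$w{\left(v,W \right)} = -18 + 6 v$ ($w{\left(v,W \right)} = -18 + 3 \cdot 2 v = -18 + 6 v$)
$\left(p{\left(w{\left(2,-4 \right)} \right)} - 14\right) \left(4 + 7\right) = \left(- 4 \left(-18 + 6 \cdot 2\right) - 14\right) \left(4 + 7\right) = \left(- 4 \left(-18 + 12\right) - 14\right) 11 = \left(\left(-4\right) \left(-6\right) - 14\right) 11 = \left(24 - 14\right) 11 = 10 \cdot 11 = 110$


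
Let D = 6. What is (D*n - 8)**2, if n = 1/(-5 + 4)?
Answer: 196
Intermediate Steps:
n = -1 (n = 1/(-1) = -1)
(D*n - 8)**2 = (6*(-1) - 8)**2 = (-6 - 8)**2 = (-14)**2 = 196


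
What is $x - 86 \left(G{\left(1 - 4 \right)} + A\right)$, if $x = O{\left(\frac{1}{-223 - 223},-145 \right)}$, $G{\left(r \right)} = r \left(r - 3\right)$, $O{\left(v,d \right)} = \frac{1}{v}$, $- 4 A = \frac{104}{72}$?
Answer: $- \frac{35333}{18} \approx -1962.9$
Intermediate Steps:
$A = - \frac{13}{36}$ ($A = - \frac{104 \cdot \frac{1}{72}}{4} = \left(- \frac{1}{4}\right) \frac{13}{9} = - \frac{13}{36} \approx -0.36111$)
$G{\left(r \right)} = r \left(-3 + r\right)$
$x = -446$ ($x = \frac{1}{\frac{1}{-223 - 223}} = \frac{1}{\frac{1}{-446}} = \frac{1}{- \frac{1}{446}} = -446$)
$x - 86 \left(G{\left(1 - 4 \right)} + A\right) = -446 - 86 \left(\left(1 - 4\right) \left(-3 + \left(1 - 4\right)\right) - \frac{13}{36}\right) = -446 - 86 \left(- 3 \left(-3 - 3\right) - \frac{13}{36}\right) = -446 - 86 \left(\left(-3\right) \left(-6\right) - \frac{13}{36}\right) = -446 - 86 \left(18 - \frac{13}{36}\right) = -446 - 86 \cdot \frac{635}{36} = -446 - \frac{27305}{18} = - \frac{35333}{18}$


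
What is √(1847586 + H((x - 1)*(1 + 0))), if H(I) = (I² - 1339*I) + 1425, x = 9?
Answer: √1838363 ≈ 1355.9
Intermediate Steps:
H(I) = 1425 + I² - 1339*I
√(1847586 + H((x - 1)*(1 + 0))) = √(1847586 + (1425 + ((9 - 1)*(1 + 0))² - 1339*(9 - 1)*(1 + 0))) = √(1847586 + (1425 + (8*1)² - 10712)) = √(1847586 + (1425 + 8² - 1339*8)) = √(1847586 + (1425 + 64 - 10712)) = √(1847586 - 9223) = √1838363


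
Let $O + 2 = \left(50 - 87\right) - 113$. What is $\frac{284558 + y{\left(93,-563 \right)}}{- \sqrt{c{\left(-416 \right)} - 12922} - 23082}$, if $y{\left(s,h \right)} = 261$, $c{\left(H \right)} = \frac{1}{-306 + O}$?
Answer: $- \frac{1003660002788}{81339524623} + \frac{284819 i \sqrt{2710570866}}{244018573869} \approx -12.339 + 0.060768 i$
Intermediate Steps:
$O = -152$ ($O = -2 + \left(\left(50 - 87\right) - 113\right) = -2 - 150 = -152$)
$c{\left(H \right)} = - \frac{1}{458}$ ($c{\left(H \right)} = \frac{1}{-306 - 152} = \frac{1}{-458} = - \frac{1}{458}$)
$\frac{284558 + y{\left(93,-563 \right)}}{- \sqrt{c{\left(-416 \right)} - 12922} - 23082} = \frac{284558 + 261}{- \sqrt{- \frac{1}{458} - 12922} - 23082} = \frac{284819}{- \sqrt{- \frac{5918277}{458}} - 23082} = \frac{284819}{- \frac{i \sqrt{2710570866}}{458} - 23082} = \frac{284819}{-23082 - \frac{i \sqrt{2710570866}}{458}}$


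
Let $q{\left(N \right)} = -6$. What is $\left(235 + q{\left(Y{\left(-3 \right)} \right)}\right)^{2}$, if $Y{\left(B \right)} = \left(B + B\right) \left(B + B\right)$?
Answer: $52441$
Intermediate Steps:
$Y{\left(B \right)} = 4 B^{2}$ ($Y{\left(B \right)} = 2 B 2 B = 4 B^{2}$)
$\left(235 + q{\left(Y{\left(-3 \right)} \right)}\right)^{2} = \left(235 - 6\right)^{2} = 229^{2} = 52441$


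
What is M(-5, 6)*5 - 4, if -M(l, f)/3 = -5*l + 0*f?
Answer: -379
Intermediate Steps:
M(l, f) = 15*l (M(l, f) = -3*(-5*l + 0*f) = -3*(-5*l + 0) = -(-15)*l = 15*l)
M(-5, 6)*5 - 4 = (15*(-5))*5 - 4 = -75*5 - 4 = -375 - 4 = -379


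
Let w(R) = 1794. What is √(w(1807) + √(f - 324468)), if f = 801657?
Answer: √(1794 + 3*√53021) ≈ 49.848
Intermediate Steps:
√(w(1807) + √(f - 324468)) = √(1794 + √(801657 - 324468)) = √(1794 + √477189) = √(1794 + 3*√53021)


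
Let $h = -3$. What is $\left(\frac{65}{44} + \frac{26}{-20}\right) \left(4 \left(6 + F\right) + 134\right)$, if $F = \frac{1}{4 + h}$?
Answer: $\frac{3159}{110} \approx 28.718$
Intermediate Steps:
$F = 1$ ($F = \frac{1}{4 - 3} = 1^{-1} = 1$)
$\left(\frac{65}{44} + \frac{26}{-20}\right) \left(4 \left(6 + F\right) + 134\right) = \left(\frac{65}{44} + \frac{26}{-20}\right) \left(4 \left(6 + 1\right) + 134\right) = \left(65 \cdot \frac{1}{44} + 26 \left(- \frac{1}{20}\right)\right) \left(4 \cdot 7 + 134\right) = \left(\frac{65}{44} - \frac{13}{10}\right) \left(28 + 134\right) = \frac{39}{220} \cdot 162 = \frac{3159}{110}$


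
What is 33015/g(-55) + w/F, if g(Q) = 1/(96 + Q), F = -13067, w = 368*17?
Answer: 17687680949/13067 ≈ 1.3536e+6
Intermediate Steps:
w = 6256
33015/g(-55) + w/F = 33015/(1/(96 - 55)) + 6256/(-13067) = 33015/(1/41) + 6256*(-1/13067) = 33015/(1/41) - 6256/13067 = 33015*41 - 6256/13067 = 1353615 - 6256/13067 = 17687680949/13067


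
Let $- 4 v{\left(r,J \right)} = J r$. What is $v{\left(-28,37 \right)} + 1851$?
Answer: $2110$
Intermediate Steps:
$v{\left(r,J \right)} = - \frac{J r}{4}$
$v{\left(-28,37 \right)} + 1851 = \left(- \frac{1}{4}\right) 37 \left(-28\right) + 1851 = 259 + 1851 = 2110$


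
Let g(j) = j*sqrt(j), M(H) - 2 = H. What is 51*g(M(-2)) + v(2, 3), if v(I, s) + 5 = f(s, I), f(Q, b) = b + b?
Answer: -1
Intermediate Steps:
f(Q, b) = 2*b
M(H) = 2 + H
v(I, s) = -5 + 2*I
g(j) = j**(3/2)
51*g(M(-2)) + v(2, 3) = 51*(2 - 2)**(3/2) + (-5 + 2*2) = 51*0**(3/2) + (-5 + 4) = 51*0 - 1 = 0 - 1 = -1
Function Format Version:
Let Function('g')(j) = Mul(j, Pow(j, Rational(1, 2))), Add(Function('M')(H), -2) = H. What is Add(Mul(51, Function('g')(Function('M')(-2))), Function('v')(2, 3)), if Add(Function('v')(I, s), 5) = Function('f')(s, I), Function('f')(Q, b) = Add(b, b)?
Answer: -1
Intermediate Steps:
Function('f')(Q, b) = Mul(2, b)
Function('M')(H) = Add(2, H)
Function('v')(I, s) = Add(-5, Mul(2, I))
Function('g')(j) = Pow(j, Rational(3, 2))
Add(Mul(51, Function('g')(Function('M')(-2))), Function('v')(2, 3)) = Add(Mul(51, Pow(Add(2, -2), Rational(3, 2))), Add(-5, Mul(2, 2))) = Add(Mul(51, Pow(0, Rational(3, 2))), Add(-5, 4)) = Add(Mul(51, 0), -1) = Add(0, -1) = -1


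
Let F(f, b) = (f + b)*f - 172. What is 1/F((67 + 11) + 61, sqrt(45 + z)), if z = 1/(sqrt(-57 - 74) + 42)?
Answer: 1895/(36287355 + 139*sqrt(1895)*sqrt(85317 - I*sqrt(131))) ≈ 4.9797e-5 + 1.5513e-10*I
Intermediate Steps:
z = 1/(42 + I*sqrt(131)) (z = 1/(sqrt(-131) + 42) = 1/(I*sqrt(131) + 42) = 1/(42 + I*sqrt(131)) ≈ 0.022164 - 0.0060399*I)
F(f, b) = -172 + f*(b + f) (F(f, b) = (b + f)*f - 172 = f*(b + f) - 172 = -172 + f*(b + f))
1/F((67 + 11) + 61, sqrt(45 + z)) = 1/(-172 + ((67 + 11) + 61)**2 + sqrt(45 + (42/1895 - I*sqrt(131)/1895))*((67 + 11) + 61)) = 1/(-172 + (78 + 61)**2 + sqrt(85317/1895 - I*sqrt(131)/1895)*(78 + 61)) = 1/(-172 + 139**2 + sqrt(85317/1895 - I*sqrt(131)/1895)*139) = 1/(-172 + 19321 + 139*sqrt(85317/1895 - I*sqrt(131)/1895)) = 1/(19149 + 139*sqrt(85317/1895 - I*sqrt(131)/1895))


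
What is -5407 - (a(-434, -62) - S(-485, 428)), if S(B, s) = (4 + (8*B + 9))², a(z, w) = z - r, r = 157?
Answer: 14948873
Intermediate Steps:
a(z, w) = -157 + z (a(z, w) = z - 1*157 = z - 157 = -157 + z)
S(B, s) = (13 + 8*B)² (S(B, s) = (4 + (9 + 8*B))² = (13 + 8*B)²)
-5407 - (a(-434, -62) - S(-485, 428)) = -5407 - ((-157 - 434) - (13 + 8*(-485))²) = -5407 - (-591 - (13 - 3880)²) = -5407 - (-591 - 1*(-3867)²) = -5407 - (-591 - 1*14953689) = -5407 - (-591 - 14953689) = -5407 - 1*(-14954280) = -5407 + 14954280 = 14948873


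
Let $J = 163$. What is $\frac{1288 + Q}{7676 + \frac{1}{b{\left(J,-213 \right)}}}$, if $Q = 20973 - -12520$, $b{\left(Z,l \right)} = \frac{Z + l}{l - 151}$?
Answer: $\frac{869525}{192082} \approx 4.5268$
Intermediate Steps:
$b{\left(Z,l \right)} = \frac{Z + l}{-151 + l}$
$Q = 33493$ ($Q = 20973 + 12520 = 33493$)
$\frac{1288 + Q}{7676 + \frac{1}{b{\left(J,-213 \right)}}} = \frac{1288 + 33493}{7676 + \frac{1}{\frac{1}{-151 - 213} \left(163 - 213\right)}} = \frac{34781}{7676 + \frac{1}{\frac{1}{-364} \left(-50\right)}} = \frac{34781}{7676 + \frac{1}{\left(- \frac{1}{364}\right) \left(-50\right)}} = \frac{34781}{7676 + \frac{1}{\frac{25}{182}}} = \frac{34781}{7676 + \frac{182}{25}} = \frac{34781}{\frac{192082}{25}} = 34781 \cdot \frac{25}{192082} = \frac{869525}{192082}$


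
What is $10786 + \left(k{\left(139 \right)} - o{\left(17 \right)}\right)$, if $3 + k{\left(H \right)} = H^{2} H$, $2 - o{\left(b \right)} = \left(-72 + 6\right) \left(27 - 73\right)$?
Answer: $2699436$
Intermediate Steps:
$o{\left(b \right)} = -3034$ ($o{\left(b \right)} = 2 - \left(-72 + 6\right) \left(27 - 73\right) = 2 - \left(-66\right) \left(-46\right) = 2 - 3036 = -3034$)
$k{\left(H \right)} = -3 + H^{3}$ ($k{\left(H \right)} = -3 + H^{2} H = -3 + H^{3}$)
$10786 + \left(k{\left(139 \right)} - o{\left(17 \right)}\right) = 10786 - \left(-3031 - 2685619\right) = 10786 + \left(\left(-3 + 2685619\right) + 3034\right) = 10786 + \left(2685616 + 3034\right) = 10786 + 2688650 = 2699436$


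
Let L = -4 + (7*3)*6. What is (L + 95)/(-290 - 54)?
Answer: -217/344 ≈ -0.63081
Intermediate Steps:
L = 122 (L = -4 + 21*6 = -4 + 126 = 122)
(L + 95)/(-290 - 54) = (122 + 95)/(-290 - 54) = 217/(-344) = 217*(-1/344) = -217/344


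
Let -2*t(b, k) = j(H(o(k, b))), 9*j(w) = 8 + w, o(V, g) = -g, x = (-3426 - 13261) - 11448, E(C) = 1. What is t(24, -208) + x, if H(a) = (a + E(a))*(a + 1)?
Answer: -168989/6 ≈ -28165.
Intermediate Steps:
x = -28135 (x = -16687 - 11448 = -28135)
H(a) = (1 + a)² (H(a) = (a + 1)*(a + 1) = (1 + a)*(1 + a) = (1 + a)²)
j(w) = 8/9 + w/9 (j(w) = (8 + w)/9 = 8/9 + w/9)
t(b, k) = -½ - b²/18 + b/9 (t(b, k) = -(8/9 + (1 + (-b)² + 2*(-b))/9)/2 = -(8/9 + (1 + b² - 2*b)/9)/2 = -(8/9 + (⅑ - 2*b/9 + b²/9))/2 = -(1 - 2*b/9 + b²/9)/2 = -½ - b²/18 + b/9)
t(24, -208) + x = (-½ - 1/18*24² + (⅑)*24) - 28135 = (-½ - 1/18*576 + 8/3) - 28135 = (-½ - 32 + 8/3) - 28135 = -179/6 - 28135 = -168989/6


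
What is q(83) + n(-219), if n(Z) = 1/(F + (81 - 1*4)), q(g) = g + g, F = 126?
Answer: 33699/203 ≈ 166.00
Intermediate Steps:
q(g) = 2*g
n(Z) = 1/203 (n(Z) = 1/(126 + (81 - 1*4)) = 1/(126 + (81 - 4)) = 1/(126 + 77) = 1/203)
q(83) + n(-219) = 2*83 + 1/203 = 166 + 1/203 = 33699/203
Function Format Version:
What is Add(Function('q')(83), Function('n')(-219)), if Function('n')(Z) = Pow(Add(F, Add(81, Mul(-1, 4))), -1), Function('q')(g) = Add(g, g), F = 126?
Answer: Rational(33699, 203) ≈ 166.00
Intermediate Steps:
Function('q')(g) = Mul(2, g)
Function('n')(Z) = Rational(1, 203) (Function('n')(Z) = Pow(Add(126, Add(81, Mul(-1, 4))), -1) = Pow(Add(126, Add(81, -4)), -1) = Pow(Add(126, 77), -1) = Pow(203, -1) = Rational(1, 203))
Add(Function('q')(83), Function('n')(-219)) = Add(Mul(2, 83), Rational(1, 203)) = Add(166, Rational(1, 203)) = Rational(33699, 203)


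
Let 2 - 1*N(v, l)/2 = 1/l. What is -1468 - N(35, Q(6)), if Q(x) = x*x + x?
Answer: -30911/21 ≈ -1472.0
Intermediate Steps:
Q(x) = x + x**2 (Q(x) = x**2 + x = x + x**2)
N(v, l) = 4 - 2/l
-1468 - N(35, Q(6)) = -1468 - (4 - 2*1/(6*(1 + 6))) = -1468 - (4 - 2/(6*7)) = -1468 - (4 - 2/42) = -1468 - (4 - 2*1/42) = -1468 - (4 - 1/21) = -1468 - 1*83/21 = -1468 - 83/21 = -30911/21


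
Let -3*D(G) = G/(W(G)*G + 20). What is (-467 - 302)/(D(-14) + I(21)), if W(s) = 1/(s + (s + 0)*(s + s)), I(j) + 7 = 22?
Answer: -59213/1173 ≈ -50.480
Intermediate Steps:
I(j) = 15 (I(j) = -7 + 22 = 15)
W(s) = 1/(s + 2*s²) (W(s) = 1/(s + s*(2*s)) = 1/(s + 2*s²))
D(G) = -G/(3*(20 + 1/(1 + 2*G))) (D(G) = -G/(3*((1/(G*(1 + 2*G)))*G + 20)) = -G/(3*(1/(1 + 2*G) + 20)) = -G/(3*(20 + 1/(1 + 2*G))))
(-467 - 302)/(D(-14) + I(21)) = (-467 - 302)/(-1*(-14)*(1 + 2*(-14))/(63 + 120*(-14)) + 15) = -769/(-1*(-14)*(1 - 28)/(63 - 1680) + 15) = -769/(-1*(-14)*(-27)/(-1617) + 15) = -769/(-1*(-14)*(-1/1617)*(-27) + 15) = -769/(18/77 + 15) = -769/1173/77 = -769*77/1173 = -59213/1173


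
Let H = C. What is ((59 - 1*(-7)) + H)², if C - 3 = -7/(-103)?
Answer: 50608996/10609 ≈ 4770.4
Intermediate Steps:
C = 316/103 (C = 3 - 7/(-103) = 3 - 7*(-1/103) = 3 + 7/103 = 316/103 ≈ 3.0680)
H = 316/103 ≈ 3.0680
((59 - 1*(-7)) + H)² = ((59 - 1*(-7)) + 316/103)² = ((59 + 7) + 316/103)² = (66 + 316/103)² = (7114/103)² = 50608996/10609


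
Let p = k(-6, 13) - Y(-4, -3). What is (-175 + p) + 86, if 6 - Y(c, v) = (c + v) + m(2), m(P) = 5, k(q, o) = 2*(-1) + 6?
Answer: -93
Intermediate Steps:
k(q, o) = 4 (k(q, o) = -2 + 6 = 4)
Y(c, v) = 1 - c - v (Y(c, v) = 6 - ((c + v) + 5) = 6 - (5 + c + v) = 6 + (-5 - c - v) = 1 - c - v)
p = -4 (p = 4 - (1 - 1*(-4) - 1*(-3)) = 4 - (1 + 4 + 3) = 4 - 1*8 = 4 - 8 = -4)
(-175 + p) + 86 = (-175 - 4) + 86 = -179 + 86 = -93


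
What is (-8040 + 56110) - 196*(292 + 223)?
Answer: -52870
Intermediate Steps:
(-8040 + 56110) - 196*(292 + 223) = 48070 - 196*515 = 48070 - 100940 = -52870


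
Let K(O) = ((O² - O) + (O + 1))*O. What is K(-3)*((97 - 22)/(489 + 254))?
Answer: -2250/743 ≈ -3.0283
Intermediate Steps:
K(O) = O*(1 + O²) (K(O) = ((O² - O) + (1 + O))*O = (1 + O²)*O = O*(1 + O²))
K(-3)*((97 - 22)/(489 + 254)) = (-3 + (-3)³)*((97 - 22)/(489 + 254)) = (-3 - 27)*(75/743) = -2250/743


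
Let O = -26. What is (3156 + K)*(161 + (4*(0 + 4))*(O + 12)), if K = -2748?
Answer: -25704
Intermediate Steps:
(3156 + K)*(161 + (4*(0 + 4))*(O + 12)) = (3156 - 2748)*(161 + (4*(0 + 4))*(-26 + 12)) = 408*(161 + (4*4)*(-14)) = 408*(161 + 16*(-14)) = 408*(161 - 224) = 408*(-63) = -25704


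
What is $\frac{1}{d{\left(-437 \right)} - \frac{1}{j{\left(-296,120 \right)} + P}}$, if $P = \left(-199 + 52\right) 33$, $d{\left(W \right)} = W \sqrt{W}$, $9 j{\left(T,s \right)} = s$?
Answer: $\frac{43539}{17577564548664566} + \frac{92044072853 i \sqrt{437}}{17577564548664566} \approx 2.477 \cdot 10^{-12} + 0.00010947 i$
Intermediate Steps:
$j{\left(T,s \right)} = \frac{s}{9}$
$d{\left(W \right)} = W^{\frac{3}{2}}$
$P = -4851$ ($P = \left(-147\right) 33 = -4851$)
$\frac{1}{d{\left(-437 \right)} - \frac{1}{j{\left(-296,120 \right)} + P}} = \frac{1}{\left(-437\right)^{\frac{3}{2}} - \frac{1}{\frac{1}{9} \cdot 120 - 4851}} = \frac{1}{- 437 i \sqrt{437} - \frac{1}{\frac{40}{3} - 4851}} = \frac{1}{- 437 i \sqrt{437} - \frac{1}{- \frac{14513}{3}}} = \frac{1}{- 437 i \sqrt{437} - - \frac{3}{14513}} = \frac{1}{- 437 i \sqrt{437} + \frac{3}{14513}} = \frac{1}{\frac{3}{14513} - 437 i \sqrt{437}}$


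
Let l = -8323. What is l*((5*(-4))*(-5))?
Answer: -832300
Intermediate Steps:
l*((5*(-4))*(-5)) = -8323*5*(-4)*(-5) = -(-166460)*(-5) = -8323*100 = -832300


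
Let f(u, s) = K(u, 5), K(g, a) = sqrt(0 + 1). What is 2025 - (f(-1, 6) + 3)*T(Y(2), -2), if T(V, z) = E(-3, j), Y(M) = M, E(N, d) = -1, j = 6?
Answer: 2029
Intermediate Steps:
T(V, z) = -1
K(g, a) = 1 (K(g, a) = sqrt(1) = 1)
f(u, s) = 1
2025 - (f(-1, 6) + 3)*T(Y(2), -2) = 2025 - (1 + 3)*(-1) = 2025 - 4*(-1) = 2025 - 1*(-4) = 2025 + 4 = 2029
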